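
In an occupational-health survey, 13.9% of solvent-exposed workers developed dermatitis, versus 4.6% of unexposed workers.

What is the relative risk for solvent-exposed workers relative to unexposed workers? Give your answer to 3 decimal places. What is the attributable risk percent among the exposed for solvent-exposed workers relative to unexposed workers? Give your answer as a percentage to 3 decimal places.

RR = 0.13900 / 0.04600 = 3.022
AR% = (0.13900 − 0.04600) / 0.13900 = 0.6691 → 66.906%

RR = 3.022; AR% = 66.906%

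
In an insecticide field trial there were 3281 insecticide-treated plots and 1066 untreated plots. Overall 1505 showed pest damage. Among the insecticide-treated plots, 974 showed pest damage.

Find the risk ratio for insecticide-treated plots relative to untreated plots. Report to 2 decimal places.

insecticide-treated plots without the outcome: 3281 − 974 = 2307
untreated plots with the outcome: 1505 − 974 = 531
untreated plots without the outcome: 1066 − 531 = 535
risk, insecticide-treated plots = 974/3281 = 0.2969
risk, untreated plots = 531/1066 = 0.4981
RR = 0.2969 / 0.4981 = 0.60

0.60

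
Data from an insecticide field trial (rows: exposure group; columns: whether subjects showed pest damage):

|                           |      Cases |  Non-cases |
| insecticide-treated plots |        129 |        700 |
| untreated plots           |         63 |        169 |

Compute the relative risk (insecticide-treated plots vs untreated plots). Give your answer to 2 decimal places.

risk, insecticide-treated plots = 129/829 = 0.1556
risk, untreated plots = 63/232 = 0.2716
RR = 0.1556 / 0.2716 = 0.57

RR = 0.57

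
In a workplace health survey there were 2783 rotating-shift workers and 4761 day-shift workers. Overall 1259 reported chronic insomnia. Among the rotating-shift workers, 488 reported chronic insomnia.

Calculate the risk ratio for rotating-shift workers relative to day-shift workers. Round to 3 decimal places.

rotating-shift workers without the outcome: 2783 − 488 = 2295
day-shift workers with the outcome: 1259 − 488 = 771
day-shift workers without the outcome: 4761 − 771 = 3990
risk, rotating-shift workers = 488/2783 = 0.1754
risk, day-shift workers = 771/4761 = 0.1619
RR = 0.1754 / 0.1619 = 1.083

1.083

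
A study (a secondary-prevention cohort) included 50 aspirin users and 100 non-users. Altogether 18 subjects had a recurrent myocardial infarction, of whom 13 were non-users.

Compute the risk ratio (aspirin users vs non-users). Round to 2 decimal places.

aspirin users with the outcome: 18 − 13 = 5
aspirin users without the outcome: 50 − 5 = 45
non-users without the outcome: 100 − 13 = 87
risk, aspirin users = 5/50 = 0.1000
risk, non-users = 13/100 = 0.1300
RR = 0.1000 / 0.1300 = 0.77

RR ≈ 0.77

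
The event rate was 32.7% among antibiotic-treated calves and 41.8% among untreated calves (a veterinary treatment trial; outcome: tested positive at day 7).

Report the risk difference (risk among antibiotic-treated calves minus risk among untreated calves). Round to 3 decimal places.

risk difference = 0.3270 − 0.4180 = -0.091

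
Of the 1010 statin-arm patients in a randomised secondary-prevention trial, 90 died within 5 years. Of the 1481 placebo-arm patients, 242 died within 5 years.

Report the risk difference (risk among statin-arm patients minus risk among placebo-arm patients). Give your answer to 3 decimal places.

-0.074

risk, statin-arm patients = 90/1010 = 0.0891
risk, placebo-arm patients = 242/1481 = 0.1634
risk difference = 0.0891 − 0.1634 = -0.074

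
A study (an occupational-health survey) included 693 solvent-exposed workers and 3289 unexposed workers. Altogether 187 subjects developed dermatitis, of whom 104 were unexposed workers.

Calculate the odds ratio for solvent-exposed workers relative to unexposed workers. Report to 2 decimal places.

solvent-exposed workers with the outcome: 187 − 104 = 83
solvent-exposed workers without the outcome: 693 − 83 = 610
unexposed workers without the outcome: 3289 − 104 = 3185
OR = (83 × 3185) / (610 × 104) = 264355/63440 ≈ 4.17

4.17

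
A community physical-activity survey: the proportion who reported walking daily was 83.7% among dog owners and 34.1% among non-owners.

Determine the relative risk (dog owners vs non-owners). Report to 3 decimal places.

RR = 0.8370 / 0.3410 = 2.455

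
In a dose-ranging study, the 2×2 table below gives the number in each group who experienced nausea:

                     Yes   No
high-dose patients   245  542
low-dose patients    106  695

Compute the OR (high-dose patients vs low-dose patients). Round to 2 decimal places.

OR: 2.96

odds, high-dose patients = 245/542 = 0.4520
odds, low-dose patients = 106/695 = 0.1525
OR = 0.4520 / 0.1525 = 2.96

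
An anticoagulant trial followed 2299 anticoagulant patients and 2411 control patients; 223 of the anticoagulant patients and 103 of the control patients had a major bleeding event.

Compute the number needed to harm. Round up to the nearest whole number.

19

risk, anticoagulant patients = 223/2299 = 0.096999
risk, control patients = 103/2411 = 0.042721
absolute risk difference = 0.054278
1 / 0.054278 = 18.424 → round up → 19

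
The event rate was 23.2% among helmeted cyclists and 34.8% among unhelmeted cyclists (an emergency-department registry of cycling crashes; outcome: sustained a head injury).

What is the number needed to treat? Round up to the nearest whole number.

9

absolute risk difference = 0.116000
1 / 0.116000 = 8.621 → round up → 9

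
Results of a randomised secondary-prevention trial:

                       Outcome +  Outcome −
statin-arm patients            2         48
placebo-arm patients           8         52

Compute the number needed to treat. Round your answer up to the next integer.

NNT ≈ 11

risk, statin-arm patients = 2/50 = 0.040000
risk, placebo-arm patients = 8/60 = 0.133333
absolute risk difference = 0.093333
1 / 0.093333 = 10.714 → round up → 11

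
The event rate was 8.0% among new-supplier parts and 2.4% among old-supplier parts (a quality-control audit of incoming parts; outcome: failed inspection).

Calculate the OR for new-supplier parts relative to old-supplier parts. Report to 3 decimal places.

odds, new-supplier parts = 0.08000/0.92000 = 0.08696
odds, old-supplier parts = 0.02400/0.97600 = 0.02459
OR = 0.08696 / 0.02459 = 3.536

OR ≈ 3.536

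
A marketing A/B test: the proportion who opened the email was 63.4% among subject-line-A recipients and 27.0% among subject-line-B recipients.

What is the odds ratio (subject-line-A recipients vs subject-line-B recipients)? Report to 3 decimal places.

4.683

odds, subject-line-A recipients = 0.6340/0.3660 = 1.7322
odds, subject-line-B recipients = 0.2700/0.7300 = 0.3699
OR = 1.7322 / 0.3699 = 4.683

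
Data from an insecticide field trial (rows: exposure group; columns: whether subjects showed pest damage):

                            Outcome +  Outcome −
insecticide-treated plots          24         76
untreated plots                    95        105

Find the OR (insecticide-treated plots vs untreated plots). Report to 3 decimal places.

OR = (24 × 105) / (76 × 95) = 2520/7220 ≈ 0.349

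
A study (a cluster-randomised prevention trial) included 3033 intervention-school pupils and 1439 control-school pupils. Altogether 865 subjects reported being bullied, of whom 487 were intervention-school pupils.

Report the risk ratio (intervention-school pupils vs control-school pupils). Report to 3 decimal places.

intervention-school pupils without the outcome: 3033 − 487 = 2546
control-school pupils with the outcome: 865 − 487 = 378
control-school pupils without the outcome: 1439 − 378 = 1061
risk, intervention-school pupils = 487/3033 = 0.1606
risk, control-school pupils = 378/1439 = 0.2627
RR = 0.1606 / 0.2627 = 0.611

RR ≈ 0.611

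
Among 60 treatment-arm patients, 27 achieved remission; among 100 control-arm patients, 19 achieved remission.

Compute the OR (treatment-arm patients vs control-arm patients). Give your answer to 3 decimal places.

odds, treatment-arm patients = 27/33 = 0.8182
odds, control-arm patients = 19/81 = 0.2346
OR = 0.8182 / 0.2346 = 3.488

OR = 3.488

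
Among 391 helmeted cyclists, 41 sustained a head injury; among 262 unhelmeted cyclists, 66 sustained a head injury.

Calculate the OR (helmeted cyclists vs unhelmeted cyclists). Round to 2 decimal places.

odds, helmeted cyclists = 41/350 = 0.1171
odds, unhelmeted cyclists = 66/196 = 0.3367
OR = 0.1171 / 0.3367 = 0.35

OR ≈ 0.35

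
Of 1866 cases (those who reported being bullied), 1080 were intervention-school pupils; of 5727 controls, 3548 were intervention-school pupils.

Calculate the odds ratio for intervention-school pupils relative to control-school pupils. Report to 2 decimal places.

OR = (1080 × 2179) / (3548 × 786) = 2353320/2788728 ≈ 0.84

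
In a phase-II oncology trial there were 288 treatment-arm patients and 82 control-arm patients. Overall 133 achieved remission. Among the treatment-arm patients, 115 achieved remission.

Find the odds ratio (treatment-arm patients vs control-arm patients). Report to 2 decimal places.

OR ≈ 2.36

treatment-arm patients without the outcome: 288 − 115 = 173
control-arm patients with the outcome: 133 − 115 = 18
control-arm patients without the outcome: 82 − 18 = 64
OR = (115 × 64) / (173 × 18) = 7360/3114 ≈ 2.36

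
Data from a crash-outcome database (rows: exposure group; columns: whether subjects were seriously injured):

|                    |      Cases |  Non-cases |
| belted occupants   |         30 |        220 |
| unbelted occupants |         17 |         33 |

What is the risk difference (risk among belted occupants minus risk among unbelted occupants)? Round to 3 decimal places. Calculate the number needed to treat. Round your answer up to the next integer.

risk, belted occupants = 30/250 = 0.1200
risk, unbelted occupants = 17/50 = 0.3400
risk difference = 0.1200 − 0.3400 = -0.220
absolute risk difference = 0.220000
1 / 0.220000 = 4.545 → round up → 5

RD = -0.220; NNT = 5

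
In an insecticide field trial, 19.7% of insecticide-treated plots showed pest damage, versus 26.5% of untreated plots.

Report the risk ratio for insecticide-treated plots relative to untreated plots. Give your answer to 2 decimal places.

RR = 0.1970 / 0.2650 = 0.74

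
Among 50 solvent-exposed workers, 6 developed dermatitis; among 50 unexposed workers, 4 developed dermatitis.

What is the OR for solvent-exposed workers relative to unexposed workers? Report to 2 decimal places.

OR = (6 × 46) / (44 × 4) = 276/176 ≈ 1.57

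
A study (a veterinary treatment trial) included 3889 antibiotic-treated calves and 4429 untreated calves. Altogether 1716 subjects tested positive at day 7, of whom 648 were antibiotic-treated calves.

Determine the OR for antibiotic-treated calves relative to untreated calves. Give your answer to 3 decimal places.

0.629

antibiotic-treated calves without the outcome: 3889 − 648 = 3241
untreated calves with the outcome: 1716 − 648 = 1068
untreated calves without the outcome: 4429 − 1068 = 3361
OR = (648 × 3361) / (3241 × 1068) = 2177928/3461388 ≈ 0.629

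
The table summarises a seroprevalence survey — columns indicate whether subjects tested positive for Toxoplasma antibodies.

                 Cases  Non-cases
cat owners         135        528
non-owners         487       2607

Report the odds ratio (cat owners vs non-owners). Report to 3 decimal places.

odds, cat owners = 135/528 = 0.2557
odds, non-owners = 487/2607 = 0.1868
OR = 0.2557 / 0.1868 = 1.369

OR: 1.369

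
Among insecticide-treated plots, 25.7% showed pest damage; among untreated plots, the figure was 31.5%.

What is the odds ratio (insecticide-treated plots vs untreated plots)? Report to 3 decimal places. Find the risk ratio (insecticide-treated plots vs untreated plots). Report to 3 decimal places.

odds, insecticide-treated plots = 0.2570/0.7430 = 0.3459
odds, untreated plots = 0.3150/0.6850 = 0.4599
OR = 0.3459 / 0.4599 = 0.752
RR = 0.2570 / 0.3150 = 0.816

OR = 0.752; RR = 0.816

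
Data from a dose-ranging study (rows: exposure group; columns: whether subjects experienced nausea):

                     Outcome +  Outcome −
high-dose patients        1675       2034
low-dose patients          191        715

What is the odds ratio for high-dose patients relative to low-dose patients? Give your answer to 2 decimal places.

odds, high-dose patients = 1675/2034 = 0.8235
odds, low-dose patients = 191/715 = 0.2671
OR = 0.8235 / 0.2671 = 3.08

3.08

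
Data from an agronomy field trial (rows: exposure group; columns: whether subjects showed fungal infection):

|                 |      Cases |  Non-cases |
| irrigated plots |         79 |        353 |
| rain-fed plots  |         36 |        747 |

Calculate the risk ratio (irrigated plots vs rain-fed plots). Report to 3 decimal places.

3.977

risk, irrigated plots = 79/432 = 0.18287
risk, rain-fed plots = 36/783 = 0.04598
RR = 0.18287 / 0.04598 = 3.977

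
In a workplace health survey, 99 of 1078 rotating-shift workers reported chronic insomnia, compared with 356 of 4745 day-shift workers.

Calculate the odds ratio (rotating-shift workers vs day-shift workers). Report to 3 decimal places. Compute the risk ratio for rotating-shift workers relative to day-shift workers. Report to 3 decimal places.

odds, rotating-shift workers = 99/979 = 0.1011
odds, day-shift workers = 356/4389 = 0.0811
OR = 0.1011 / 0.0811 = 1.247
risk, rotating-shift workers = 99/1078 = 0.0918
risk, day-shift workers = 356/4745 = 0.0750
RR = 0.0918 / 0.0750 = 1.224

OR = 1.247; RR = 1.224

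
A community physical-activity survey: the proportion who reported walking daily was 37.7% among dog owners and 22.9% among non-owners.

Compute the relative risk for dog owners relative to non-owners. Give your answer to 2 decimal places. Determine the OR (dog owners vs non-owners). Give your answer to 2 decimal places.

RR = 1.65; OR = 2.04

RR = 0.3770 / 0.2290 = 1.65
odds, dog owners = 0.3770/0.6230 = 0.6051
odds, non-owners = 0.2290/0.7710 = 0.2970
OR = 0.6051 / 0.2970 = 2.04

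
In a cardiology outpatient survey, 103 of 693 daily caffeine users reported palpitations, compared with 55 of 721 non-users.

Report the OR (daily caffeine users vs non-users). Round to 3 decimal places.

2.114

odds, daily caffeine users = 103/590 = 0.1746
odds, non-users = 55/666 = 0.0826
OR = 0.1746 / 0.0826 = 2.114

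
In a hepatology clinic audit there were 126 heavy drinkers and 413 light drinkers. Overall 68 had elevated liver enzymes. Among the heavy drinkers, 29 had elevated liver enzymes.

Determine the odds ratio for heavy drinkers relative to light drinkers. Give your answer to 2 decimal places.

2.87

heavy drinkers without the outcome: 126 − 29 = 97
light drinkers with the outcome: 68 − 29 = 39
light drinkers without the outcome: 413 − 39 = 374
odds, heavy drinkers = 29/97 = 0.2990
odds, light drinkers = 39/374 = 0.1043
OR = 0.2990 / 0.1043 = 2.87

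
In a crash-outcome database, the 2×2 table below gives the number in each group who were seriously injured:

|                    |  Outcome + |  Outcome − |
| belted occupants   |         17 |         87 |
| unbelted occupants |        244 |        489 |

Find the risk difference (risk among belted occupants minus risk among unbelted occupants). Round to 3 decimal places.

risk, belted occupants = 17/104 = 0.1635
risk, unbelted occupants = 244/733 = 0.3329
risk difference = 0.1635 − 0.3329 = -0.169

-0.169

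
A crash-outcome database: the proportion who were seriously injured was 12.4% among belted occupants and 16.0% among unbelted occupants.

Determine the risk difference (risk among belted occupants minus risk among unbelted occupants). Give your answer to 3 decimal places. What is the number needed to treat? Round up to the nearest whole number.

risk difference = 0.1240 − 0.1600 = -0.036
absolute risk difference = 0.036000
1 / 0.036000 = 27.778 → round up → 28

RD = -0.036; NNT = 28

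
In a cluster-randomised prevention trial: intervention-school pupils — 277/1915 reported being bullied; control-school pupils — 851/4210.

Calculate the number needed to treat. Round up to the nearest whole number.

risk, intervention-school pupils = 277/1915 = 0.144648
risk, control-school pupils = 851/4210 = 0.202138
absolute risk difference = 0.057490
1 / 0.057490 = 17.394 → round up → 18

18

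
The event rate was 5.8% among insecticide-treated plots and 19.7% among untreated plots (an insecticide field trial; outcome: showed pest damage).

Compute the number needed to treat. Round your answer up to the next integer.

absolute risk difference = 0.139000
1 / 0.139000 = 7.194 → round up → 8

NNT ≈ 8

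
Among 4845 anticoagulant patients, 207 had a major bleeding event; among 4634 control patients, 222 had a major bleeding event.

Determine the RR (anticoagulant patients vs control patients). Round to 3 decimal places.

risk, anticoagulant patients = 207/4845 = 0.04272
risk, control patients = 222/4634 = 0.04791
RR = 0.04272 / 0.04791 = 0.892

RR ≈ 0.892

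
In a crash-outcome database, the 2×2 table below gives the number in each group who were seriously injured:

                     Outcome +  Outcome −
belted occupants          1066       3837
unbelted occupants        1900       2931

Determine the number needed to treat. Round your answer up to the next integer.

6

risk, belted occupants = 1066/4903 = 0.217418
risk, unbelted occupants = 1900/4831 = 0.393293
absolute risk difference = 0.175875
1 / 0.175875 = 5.686 → round up → 6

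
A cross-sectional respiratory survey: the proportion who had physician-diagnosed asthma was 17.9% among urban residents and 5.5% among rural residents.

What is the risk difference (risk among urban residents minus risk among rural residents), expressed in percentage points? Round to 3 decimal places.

risk difference = 0.1790 − 0.0550 = 0.1240 → 12.400 percentage points

12.400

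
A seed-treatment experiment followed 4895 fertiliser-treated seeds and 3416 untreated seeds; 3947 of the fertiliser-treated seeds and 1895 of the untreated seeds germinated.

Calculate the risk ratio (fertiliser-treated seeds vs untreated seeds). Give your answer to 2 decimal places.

risk, fertiliser-treated seeds = 3947/4895 = 0.8063
risk, untreated seeds = 1895/3416 = 0.5547
RR = 0.8063 / 0.5547 = 1.45

1.45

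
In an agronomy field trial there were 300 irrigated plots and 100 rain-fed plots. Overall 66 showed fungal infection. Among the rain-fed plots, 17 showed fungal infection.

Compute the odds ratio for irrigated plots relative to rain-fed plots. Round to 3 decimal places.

irrigated plots with the outcome: 66 − 17 = 49
irrigated plots without the outcome: 300 − 49 = 251
rain-fed plots without the outcome: 100 − 17 = 83
odds, irrigated plots = 49/251 = 0.1952
odds, rain-fed plots = 17/83 = 0.2048
OR = 0.1952 / 0.2048 = 0.953

OR ≈ 0.953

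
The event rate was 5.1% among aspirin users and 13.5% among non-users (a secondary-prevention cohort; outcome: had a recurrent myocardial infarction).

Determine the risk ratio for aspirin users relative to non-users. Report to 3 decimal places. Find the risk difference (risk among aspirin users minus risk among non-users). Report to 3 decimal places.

RR = 0.0510 / 0.1350 = 0.378
risk difference = 0.0510 − 0.1350 = -0.084

RR = 0.378; RD = -0.084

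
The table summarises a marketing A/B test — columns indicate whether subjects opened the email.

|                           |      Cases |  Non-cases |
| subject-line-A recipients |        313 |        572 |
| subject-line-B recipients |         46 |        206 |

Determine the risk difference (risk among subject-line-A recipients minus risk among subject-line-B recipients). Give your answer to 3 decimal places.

risk, subject-line-A recipients = 313/885 = 0.3537
risk, subject-line-B recipients = 46/252 = 0.1825
risk difference = 0.3537 − 0.1825 = 0.171

0.171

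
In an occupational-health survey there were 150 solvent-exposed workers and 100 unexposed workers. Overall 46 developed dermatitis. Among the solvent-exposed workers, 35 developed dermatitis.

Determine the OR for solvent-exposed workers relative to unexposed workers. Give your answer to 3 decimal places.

OR ≈ 2.462

solvent-exposed workers without the outcome: 150 − 35 = 115
unexposed workers with the outcome: 46 − 35 = 11
unexposed workers without the outcome: 100 − 11 = 89
odds, solvent-exposed workers = 35/115 = 0.3043
odds, unexposed workers = 11/89 = 0.1236
OR = 0.3043 / 0.1236 = 2.462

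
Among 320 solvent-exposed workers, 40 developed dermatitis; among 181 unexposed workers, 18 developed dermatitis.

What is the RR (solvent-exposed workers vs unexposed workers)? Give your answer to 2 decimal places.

risk, solvent-exposed workers = 40/320 = 0.1250
risk, unexposed workers = 18/181 = 0.0994
RR = 0.1250 / 0.0994 = 1.26

RR: 1.26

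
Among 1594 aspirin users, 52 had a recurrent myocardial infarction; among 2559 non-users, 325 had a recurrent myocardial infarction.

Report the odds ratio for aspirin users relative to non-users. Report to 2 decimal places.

OR = (52 × 2234) / (1542 × 325) = 116168/501150 ≈ 0.23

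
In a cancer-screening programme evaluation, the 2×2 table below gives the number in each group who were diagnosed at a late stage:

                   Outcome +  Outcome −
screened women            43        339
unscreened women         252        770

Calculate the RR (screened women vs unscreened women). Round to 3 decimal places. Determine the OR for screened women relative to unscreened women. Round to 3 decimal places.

risk, screened women = 43/382 = 0.1126
risk, unscreened women = 252/1022 = 0.2466
RR = 0.1126 / 0.2466 = 0.457
OR = (43 × 770) / (339 × 252) = 33110/85428 ≈ 0.388

RR = 0.457; OR = 0.388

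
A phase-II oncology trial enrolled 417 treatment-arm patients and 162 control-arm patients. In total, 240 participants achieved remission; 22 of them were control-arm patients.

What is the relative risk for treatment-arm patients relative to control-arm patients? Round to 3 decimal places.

treatment-arm patients with the outcome: 240 − 22 = 218
treatment-arm patients without the outcome: 417 − 218 = 199
control-arm patients without the outcome: 162 − 22 = 140
risk, treatment-arm patients = 218/417 = 0.5228
risk, control-arm patients = 22/162 = 0.1358
RR = 0.5228 / 0.1358 = 3.850

RR ≈ 3.850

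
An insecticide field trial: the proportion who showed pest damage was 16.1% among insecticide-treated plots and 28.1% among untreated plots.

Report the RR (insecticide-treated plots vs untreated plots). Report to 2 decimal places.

RR = 0.1610 / 0.2810 = 0.57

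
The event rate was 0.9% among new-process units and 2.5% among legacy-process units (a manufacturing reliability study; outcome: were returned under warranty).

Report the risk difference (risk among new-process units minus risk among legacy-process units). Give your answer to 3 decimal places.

risk difference = 0.00900 − 0.02500 = -0.016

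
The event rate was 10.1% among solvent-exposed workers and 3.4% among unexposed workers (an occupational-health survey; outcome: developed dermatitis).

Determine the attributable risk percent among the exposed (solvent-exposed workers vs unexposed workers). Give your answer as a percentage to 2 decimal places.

AR% = (0.10100 − 0.03400) / 0.10100 = 0.6634 → 66.34%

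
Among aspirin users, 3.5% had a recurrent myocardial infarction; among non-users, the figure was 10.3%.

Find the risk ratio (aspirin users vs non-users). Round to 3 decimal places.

RR = 0.03500 / 0.10300 = 0.340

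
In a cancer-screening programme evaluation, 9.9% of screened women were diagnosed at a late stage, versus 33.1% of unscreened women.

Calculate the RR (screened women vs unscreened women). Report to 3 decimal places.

RR = 0.0990 / 0.3310 = 0.299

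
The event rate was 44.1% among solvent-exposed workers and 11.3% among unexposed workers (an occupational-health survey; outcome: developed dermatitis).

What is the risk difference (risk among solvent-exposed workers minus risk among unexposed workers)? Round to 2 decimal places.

risk difference = 0.4410 − 0.1130 = 0.33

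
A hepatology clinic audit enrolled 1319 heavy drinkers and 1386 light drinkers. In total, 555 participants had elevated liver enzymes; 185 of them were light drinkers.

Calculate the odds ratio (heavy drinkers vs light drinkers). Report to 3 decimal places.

2.531

heavy drinkers with the outcome: 555 − 185 = 370
heavy drinkers without the outcome: 1319 − 370 = 949
light drinkers without the outcome: 1386 − 185 = 1201
OR = (370 × 1201) / (949 × 185) = 444370/175565 ≈ 2.531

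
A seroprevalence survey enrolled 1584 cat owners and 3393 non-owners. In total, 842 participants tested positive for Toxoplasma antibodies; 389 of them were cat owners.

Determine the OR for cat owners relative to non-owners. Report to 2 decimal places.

cat owners without the outcome: 1584 − 389 = 1195
non-owners with the outcome: 842 − 389 = 453
non-owners without the outcome: 3393 − 453 = 2940
odds, cat owners = 389/1195 = 0.3255
odds, non-owners = 453/2940 = 0.1541
OR = 0.3255 / 0.1541 = 2.11

2.11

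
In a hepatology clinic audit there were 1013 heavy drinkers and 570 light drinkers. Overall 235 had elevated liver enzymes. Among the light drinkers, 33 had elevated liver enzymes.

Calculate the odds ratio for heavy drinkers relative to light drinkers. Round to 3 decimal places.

OR: 4.053

heavy drinkers with the outcome: 235 − 33 = 202
heavy drinkers without the outcome: 1013 − 202 = 811
light drinkers without the outcome: 570 − 33 = 537
OR = (202 × 537) / (811 × 33) = 108474/26763 ≈ 4.053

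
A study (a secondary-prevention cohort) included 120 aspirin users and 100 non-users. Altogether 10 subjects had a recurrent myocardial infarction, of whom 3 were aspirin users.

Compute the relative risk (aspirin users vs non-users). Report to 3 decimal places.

RR: 0.357

aspirin users without the outcome: 120 − 3 = 117
non-users with the outcome: 10 − 3 = 7
non-users without the outcome: 100 − 7 = 93
risk, aspirin users = 3/120 = 0.02500
risk, non-users = 7/100 = 0.07000
RR = 0.02500 / 0.07000 = 0.357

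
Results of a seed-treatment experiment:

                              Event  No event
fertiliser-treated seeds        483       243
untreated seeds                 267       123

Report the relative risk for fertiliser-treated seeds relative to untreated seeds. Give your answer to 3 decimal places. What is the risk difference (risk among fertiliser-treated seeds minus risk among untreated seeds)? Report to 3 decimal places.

risk, fertiliser-treated seeds = 483/726 = 0.6653
risk, untreated seeds = 267/390 = 0.6846
RR = 0.6653 / 0.6846 = 0.972
risk difference = 0.6653 − 0.6846 = -0.019

RR = 0.972; RD = -0.019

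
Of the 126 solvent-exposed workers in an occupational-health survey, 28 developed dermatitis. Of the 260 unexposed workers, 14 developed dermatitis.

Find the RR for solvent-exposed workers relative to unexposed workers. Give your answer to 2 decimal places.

RR ≈ 4.13

risk, solvent-exposed workers = 28/126 = 0.2222
risk, unexposed workers = 14/260 = 0.0538
RR = 0.2222 / 0.0538 = 4.13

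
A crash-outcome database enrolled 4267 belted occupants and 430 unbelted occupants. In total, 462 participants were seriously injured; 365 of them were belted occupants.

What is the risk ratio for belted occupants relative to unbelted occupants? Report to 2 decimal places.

RR ≈ 0.38

belted occupants without the outcome: 4267 − 365 = 3902
unbelted occupants with the outcome: 462 − 365 = 97
unbelted occupants without the outcome: 430 − 97 = 333
risk, belted occupants = 365/4267 = 0.0855
risk, unbelted occupants = 97/430 = 0.2256
RR = 0.0855 / 0.2256 = 0.38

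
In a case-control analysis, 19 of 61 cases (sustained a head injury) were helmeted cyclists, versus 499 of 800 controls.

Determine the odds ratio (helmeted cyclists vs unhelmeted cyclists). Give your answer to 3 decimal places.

OR = (19 × 301) / (499 × 42) = 5719/20958 ≈ 0.273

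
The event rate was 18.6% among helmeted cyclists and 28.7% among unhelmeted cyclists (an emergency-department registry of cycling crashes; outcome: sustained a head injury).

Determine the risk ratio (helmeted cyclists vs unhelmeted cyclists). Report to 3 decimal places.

RR = 0.1860 / 0.2870 = 0.648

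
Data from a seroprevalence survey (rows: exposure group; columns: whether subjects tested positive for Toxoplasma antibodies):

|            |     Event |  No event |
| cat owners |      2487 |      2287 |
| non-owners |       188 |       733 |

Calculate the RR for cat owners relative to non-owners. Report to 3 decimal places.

risk, cat owners = 2487/4774 = 0.5209
risk, non-owners = 188/921 = 0.2041
RR = 0.5209 / 0.2041 = 2.552

2.552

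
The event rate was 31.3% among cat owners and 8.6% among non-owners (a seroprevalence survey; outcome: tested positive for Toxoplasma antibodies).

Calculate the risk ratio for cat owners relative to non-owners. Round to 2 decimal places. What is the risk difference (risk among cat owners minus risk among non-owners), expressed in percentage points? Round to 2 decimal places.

RR = 3.64; RD = 22.70

RR = 0.3130 / 0.0860 = 3.64
risk difference = 0.3130 − 0.0860 = 0.2270 → 22.70 percentage points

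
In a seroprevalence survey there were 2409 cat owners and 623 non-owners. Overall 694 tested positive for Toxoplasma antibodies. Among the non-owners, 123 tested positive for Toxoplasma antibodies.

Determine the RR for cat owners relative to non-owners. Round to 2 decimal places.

cat owners with the outcome: 694 − 123 = 571
cat owners without the outcome: 2409 − 571 = 1838
non-owners without the outcome: 623 − 123 = 500
risk, cat owners = 571/2409 = 0.2370
risk, non-owners = 123/623 = 0.1974
RR = 0.2370 / 0.1974 = 1.20

RR: 1.20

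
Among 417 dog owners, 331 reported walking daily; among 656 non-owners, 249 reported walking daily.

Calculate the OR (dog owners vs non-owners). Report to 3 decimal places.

6.291

odds, dog owners = 331/86 = 3.8488
odds, non-owners = 249/407 = 0.6118
OR = 3.8488 / 0.6118 = 6.291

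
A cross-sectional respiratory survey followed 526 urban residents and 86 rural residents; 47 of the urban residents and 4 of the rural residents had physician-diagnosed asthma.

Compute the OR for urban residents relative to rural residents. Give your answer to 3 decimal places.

odds, urban residents = 47/479 = 0.09812
odds, rural residents = 4/82 = 0.04878
OR = 0.09812 / 0.04878 = 2.011

OR = 2.011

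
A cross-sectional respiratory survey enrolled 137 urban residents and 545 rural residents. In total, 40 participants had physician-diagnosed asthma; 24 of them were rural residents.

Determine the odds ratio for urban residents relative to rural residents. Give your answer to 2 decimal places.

urban residents with the outcome: 40 − 24 = 16
urban residents without the outcome: 137 − 16 = 121
rural residents without the outcome: 545 − 24 = 521
OR = (16 × 521) / (121 × 24) = 8336/2904 ≈ 2.87

OR: 2.87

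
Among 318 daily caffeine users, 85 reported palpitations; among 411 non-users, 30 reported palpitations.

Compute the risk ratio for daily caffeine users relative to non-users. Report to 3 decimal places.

risk, daily caffeine users = 85/318 = 0.2673
risk, non-users = 30/411 = 0.0730
RR = 0.2673 / 0.0730 = 3.662

RR ≈ 3.662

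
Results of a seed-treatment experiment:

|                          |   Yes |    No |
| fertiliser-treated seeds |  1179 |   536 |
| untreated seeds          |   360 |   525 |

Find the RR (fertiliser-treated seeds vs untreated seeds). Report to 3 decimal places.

1.690

risk, fertiliser-treated seeds = 1179/1715 = 0.6875
risk, untreated seeds = 360/885 = 0.4068
RR = 0.6875 / 0.4068 = 1.690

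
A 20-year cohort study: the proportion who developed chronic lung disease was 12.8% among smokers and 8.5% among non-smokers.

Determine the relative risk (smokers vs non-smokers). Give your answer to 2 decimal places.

RR = 0.1280 / 0.0850 = 1.51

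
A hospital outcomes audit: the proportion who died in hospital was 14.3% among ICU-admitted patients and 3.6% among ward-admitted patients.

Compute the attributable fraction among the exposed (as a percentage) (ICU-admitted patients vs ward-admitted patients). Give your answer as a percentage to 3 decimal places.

AR% = (0.14300 − 0.03600) / 0.14300 = 0.7483 → 74.825%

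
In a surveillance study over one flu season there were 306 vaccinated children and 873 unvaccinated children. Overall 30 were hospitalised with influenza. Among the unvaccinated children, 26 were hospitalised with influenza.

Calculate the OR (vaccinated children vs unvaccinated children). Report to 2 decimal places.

0.43

vaccinated children with the outcome: 30 − 26 = 4
vaccinated children without the outcome: 306 − 4 = 302
unvaccinated children without the outcome: 873 − 26 = 847
OR = (4 × 847) / (302 × 26) = 3388/7852 ≈ 0.43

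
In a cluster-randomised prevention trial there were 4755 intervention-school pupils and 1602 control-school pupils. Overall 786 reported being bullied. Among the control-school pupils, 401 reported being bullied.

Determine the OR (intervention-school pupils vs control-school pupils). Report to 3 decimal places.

intervention-school pupils with the outcome: 786 − 401 = 385
intervention-school pupils without the outcome: 4755 − 385 = 4370
control-school pupils without the outcome: 1602 − 401 = 1201
odds, intervention-school pupils = 385/4370 = 0.0881
odds, control-school pupils = 401/1201 = 0.3339
OR = 0.0881 / 0.3339 = 0.264

0.264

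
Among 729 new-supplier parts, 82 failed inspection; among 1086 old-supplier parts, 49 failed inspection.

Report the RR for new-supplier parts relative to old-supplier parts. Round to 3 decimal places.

2.493

risk, new-supplier parts = 82/729 = 0.11248
risk, old-supplier parts = 49/1086 = 0.04512
RR = 0.11248 / 0.04512 = 2.493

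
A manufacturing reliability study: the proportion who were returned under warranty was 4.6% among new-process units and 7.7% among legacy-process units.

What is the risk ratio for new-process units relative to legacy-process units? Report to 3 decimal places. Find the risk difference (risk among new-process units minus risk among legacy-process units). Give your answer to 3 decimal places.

RR = 0.04600 / 0.07700 = 0.597
risk difference = 0.04600 − 0.07700 = -0.031

RR = 0.597; RD = -0.031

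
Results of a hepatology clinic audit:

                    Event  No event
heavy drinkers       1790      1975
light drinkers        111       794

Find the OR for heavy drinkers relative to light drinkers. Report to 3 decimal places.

OR = (1790 × 794) / (1975 × 111) = 1421260/219225 ≈ 6.483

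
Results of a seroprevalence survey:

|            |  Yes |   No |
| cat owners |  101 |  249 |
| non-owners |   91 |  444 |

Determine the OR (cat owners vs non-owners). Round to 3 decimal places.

OR: 1.979

odds, cat owners = 101/249 = 0.4056
odds, non-owners = 91/444 = 0.2050
OR = 0.4056 / 0.2050 = 1.979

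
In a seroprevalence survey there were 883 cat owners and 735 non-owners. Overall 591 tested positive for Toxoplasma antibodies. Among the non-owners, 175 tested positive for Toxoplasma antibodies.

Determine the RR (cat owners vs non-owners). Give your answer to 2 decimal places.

cat owners with the outcome: 591 − 175 = 416
cat owners without the outcome: 883 − 416 = 467
non-owners without the outcome: 735 − 175 = 560
risk, cat owners = 416/883 = 0.4711
risk, non-owners = 175/735 = 0.2381
RR = 0.4711 / 0.2381 = 1.98

RR = 1.98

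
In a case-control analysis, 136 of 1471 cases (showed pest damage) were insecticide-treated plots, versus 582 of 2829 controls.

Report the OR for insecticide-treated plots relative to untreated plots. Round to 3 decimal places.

OR: 0.393

odds, insecticide-treated plots = 136/582 = 0.2337
odds, untreated plots = 1335/2247 = 0.5941
OR = 0.2337 / 0.5941 = 0.393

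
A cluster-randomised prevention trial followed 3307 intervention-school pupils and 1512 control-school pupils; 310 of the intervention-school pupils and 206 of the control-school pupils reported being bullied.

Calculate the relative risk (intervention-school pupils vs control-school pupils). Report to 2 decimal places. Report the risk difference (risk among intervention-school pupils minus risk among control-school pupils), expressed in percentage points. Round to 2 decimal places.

RR = 0.69; RD = -4.25

risk, intervention-school pupils = 310/3307 = 0.0937
risk, control-school pupils = 206/1512 = 0.1362
RR = 0.0937 / 0.1362 = 0.69
risk difference = 0.0937 − 0.1362 = -0.0425 → -4.25 percentage points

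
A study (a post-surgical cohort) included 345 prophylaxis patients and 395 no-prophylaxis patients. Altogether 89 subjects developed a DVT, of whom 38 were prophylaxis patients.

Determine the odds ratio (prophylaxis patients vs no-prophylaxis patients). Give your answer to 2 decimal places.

0.83

prophylaxis patients without the outcome: 345 − 38 = 307
no-prophylaxis patients with the outcome: 89 − 38 = 51
no-prophylaxis patients without the outcome: 395 − 51 = 344
OR = (38 × 344) / (307 × 51) = 13072/15657 ≈ 0.83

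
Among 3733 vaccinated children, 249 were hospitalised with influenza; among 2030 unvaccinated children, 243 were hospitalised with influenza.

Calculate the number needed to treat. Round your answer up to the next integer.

risk, vaccinated children = 249/3733 = 0.066702
risk, unvaccinated children = 243/2030 = 0.119704
absolute risk difference = 0.053002
1 / 0.053002 = 18.867 → round up → 19

19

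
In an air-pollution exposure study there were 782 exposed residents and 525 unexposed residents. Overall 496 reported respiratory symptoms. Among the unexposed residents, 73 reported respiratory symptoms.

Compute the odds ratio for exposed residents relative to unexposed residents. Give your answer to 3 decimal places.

exposed residents with the outcome: 496 − 73 = 423
exposed residents without the outcome: 782 − 423 = 359
unexposed residents without the outcome: 525 − 73 = 452
odds, exposed residents = 423/359 = 1.1783
odds, unexposed residents = 73/452 = 0.1615
OR = 1.1783 / 0.1615 = 7.296

7.296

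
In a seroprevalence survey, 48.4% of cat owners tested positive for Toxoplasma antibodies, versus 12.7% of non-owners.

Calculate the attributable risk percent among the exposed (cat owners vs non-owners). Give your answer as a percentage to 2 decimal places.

AR% = (0.4840 − 0.1270) / 0.4840 = 0.7376 → 73.76%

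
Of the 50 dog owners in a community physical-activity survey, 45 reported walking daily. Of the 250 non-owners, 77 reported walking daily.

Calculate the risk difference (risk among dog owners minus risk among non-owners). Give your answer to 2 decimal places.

risk, dog owners = 45/50 = 0.9000
risk, non-owners = 77/250 = 0.3080
risk difference = 0.9000 − 0.3080 = 0.59

RD = 0.59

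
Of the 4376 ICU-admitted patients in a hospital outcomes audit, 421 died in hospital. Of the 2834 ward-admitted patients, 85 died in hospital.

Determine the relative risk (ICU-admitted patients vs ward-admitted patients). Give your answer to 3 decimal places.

RR = 3.208

risk, ICU-admitted patients = 421/4376 = 0.09621
risk, ward-admitted patients = 85/2834 = 0.02999
RR = 0.09621 / 0.02999 = 3.208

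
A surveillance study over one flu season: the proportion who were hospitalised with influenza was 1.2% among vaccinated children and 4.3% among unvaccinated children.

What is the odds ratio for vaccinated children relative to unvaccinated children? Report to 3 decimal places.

OR: 0.270

odds, vaccinated children = 0.01200/0.98800 = 0.01215
odds, unvaccinated children = 0.04300/0.95700 = 0.04493
OR = 0.01215 / 0.04493 = 0.270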